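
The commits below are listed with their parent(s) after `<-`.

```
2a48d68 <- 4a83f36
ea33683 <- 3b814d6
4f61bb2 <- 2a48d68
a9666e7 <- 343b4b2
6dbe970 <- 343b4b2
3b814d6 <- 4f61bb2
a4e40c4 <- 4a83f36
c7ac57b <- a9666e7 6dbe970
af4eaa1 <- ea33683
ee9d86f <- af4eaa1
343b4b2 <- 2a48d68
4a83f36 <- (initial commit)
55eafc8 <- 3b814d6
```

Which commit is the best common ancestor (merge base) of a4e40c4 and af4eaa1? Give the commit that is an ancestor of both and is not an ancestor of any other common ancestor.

4a83f36

Ancestors of a4e40c4: {4a83f36, a4e40c4}.
Ancestors of af4eaa1: {2a48d68, 3b814d6, 4a83f36, 4f61bb2, af4eaa1, ea33683}.
Common ancestors: {4a83f36}.
The only common ancestor is 4a83f36, so it is the merge base.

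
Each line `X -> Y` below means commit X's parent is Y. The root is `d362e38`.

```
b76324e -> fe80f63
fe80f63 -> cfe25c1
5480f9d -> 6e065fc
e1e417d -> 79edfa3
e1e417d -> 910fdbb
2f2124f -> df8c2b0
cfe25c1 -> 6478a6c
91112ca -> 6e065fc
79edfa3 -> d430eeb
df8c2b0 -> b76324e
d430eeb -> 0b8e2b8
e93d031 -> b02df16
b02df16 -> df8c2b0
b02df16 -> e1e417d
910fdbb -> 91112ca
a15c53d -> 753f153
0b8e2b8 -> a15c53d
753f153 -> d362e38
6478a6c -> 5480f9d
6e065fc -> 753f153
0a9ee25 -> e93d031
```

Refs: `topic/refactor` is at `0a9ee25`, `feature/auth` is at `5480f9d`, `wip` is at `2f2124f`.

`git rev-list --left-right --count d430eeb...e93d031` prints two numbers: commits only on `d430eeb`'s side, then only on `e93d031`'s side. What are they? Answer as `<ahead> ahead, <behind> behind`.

0 ahead, 13 behind

Reachable from d430eeb: {0b8e2b8, 753f153, a15c53d, d362e38, d430eeb}.
Reachable from e93d031: {0b8e2b8, 5480f9d, 6478a6c, 6e065fc, 753f153, 79edfa3, 910fdbb, 91112ca, a15c53d, b02df16, b76324e, cfe25c1, d362e38, d430eeb, df8c2b0, e1e417d, e93d031, fe80f63}.
Only in d430eeb's history (ahead): {} — 0.
Only in e93d031's history (behind): {5480f9d, 6478a6c, 6e065fc, 79edfa3, 910fdbb, 91112ca, b02df16, b76324e, cfe25c1, df8c2b0, e1e417d, e93d031, fe80f63} — 13.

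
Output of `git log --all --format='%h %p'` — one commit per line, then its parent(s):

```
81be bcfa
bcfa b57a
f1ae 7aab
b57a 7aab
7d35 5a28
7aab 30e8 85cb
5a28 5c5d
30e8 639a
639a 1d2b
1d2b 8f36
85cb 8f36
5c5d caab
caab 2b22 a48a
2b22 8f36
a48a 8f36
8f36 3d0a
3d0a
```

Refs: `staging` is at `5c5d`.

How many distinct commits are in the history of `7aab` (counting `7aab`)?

Walking parent pointers from 7aab: reachable set = {1d2b, 30e8, 3d0a, 639a, 7aab, 85cb, 8f36}.
That is 7 commits.

7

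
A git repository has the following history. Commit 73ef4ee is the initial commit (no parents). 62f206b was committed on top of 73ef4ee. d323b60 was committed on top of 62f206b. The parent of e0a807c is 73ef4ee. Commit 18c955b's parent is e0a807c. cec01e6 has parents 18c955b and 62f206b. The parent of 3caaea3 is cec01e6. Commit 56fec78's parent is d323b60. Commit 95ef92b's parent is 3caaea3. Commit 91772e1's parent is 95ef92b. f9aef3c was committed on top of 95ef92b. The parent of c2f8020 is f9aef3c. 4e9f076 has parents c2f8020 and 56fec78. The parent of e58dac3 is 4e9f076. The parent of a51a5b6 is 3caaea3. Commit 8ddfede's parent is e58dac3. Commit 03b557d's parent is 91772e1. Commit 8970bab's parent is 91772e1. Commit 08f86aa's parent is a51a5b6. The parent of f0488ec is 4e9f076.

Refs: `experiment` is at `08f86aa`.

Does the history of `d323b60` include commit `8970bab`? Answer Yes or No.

No

Ancestors of d323b60: {62f206b, 73ef4ee, d323b60}.
8970bab is not in that set, so it is not an ancestor of d323b60.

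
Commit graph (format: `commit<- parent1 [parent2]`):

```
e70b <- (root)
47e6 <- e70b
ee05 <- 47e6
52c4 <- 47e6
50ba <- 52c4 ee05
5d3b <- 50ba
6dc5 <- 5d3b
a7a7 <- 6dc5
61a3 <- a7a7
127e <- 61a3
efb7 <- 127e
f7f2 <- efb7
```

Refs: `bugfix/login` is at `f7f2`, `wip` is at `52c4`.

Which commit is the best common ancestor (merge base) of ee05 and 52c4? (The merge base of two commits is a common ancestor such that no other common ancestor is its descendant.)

Ancestors of ee05: {47e6, e70b, ee05}.
Ancestors of 52c4: {47e6, 52c4, e70b}.
Common ancestors: {47e6, e70b}.
Among these, 47e6 is not an ancestor of any other common ancestor — it is the merge base.

47e6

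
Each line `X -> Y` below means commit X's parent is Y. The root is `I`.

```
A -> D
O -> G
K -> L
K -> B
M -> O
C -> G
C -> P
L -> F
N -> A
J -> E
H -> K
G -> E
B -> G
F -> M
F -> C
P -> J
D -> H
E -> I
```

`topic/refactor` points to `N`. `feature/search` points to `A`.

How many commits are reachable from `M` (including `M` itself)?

Walking parent pointers from M: reachable set = {E, G, I, M, O}.
That is 5 commits.

5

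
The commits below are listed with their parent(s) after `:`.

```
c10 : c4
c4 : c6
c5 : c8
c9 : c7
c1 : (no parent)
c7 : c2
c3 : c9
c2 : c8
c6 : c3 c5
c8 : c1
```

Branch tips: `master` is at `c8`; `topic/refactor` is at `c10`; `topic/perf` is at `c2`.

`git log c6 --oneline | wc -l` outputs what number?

8

Walking parent pointers from c6: reachable set = {c1, c2, c3, c5, c6, c7, c8, c9}.
That is 8 commits.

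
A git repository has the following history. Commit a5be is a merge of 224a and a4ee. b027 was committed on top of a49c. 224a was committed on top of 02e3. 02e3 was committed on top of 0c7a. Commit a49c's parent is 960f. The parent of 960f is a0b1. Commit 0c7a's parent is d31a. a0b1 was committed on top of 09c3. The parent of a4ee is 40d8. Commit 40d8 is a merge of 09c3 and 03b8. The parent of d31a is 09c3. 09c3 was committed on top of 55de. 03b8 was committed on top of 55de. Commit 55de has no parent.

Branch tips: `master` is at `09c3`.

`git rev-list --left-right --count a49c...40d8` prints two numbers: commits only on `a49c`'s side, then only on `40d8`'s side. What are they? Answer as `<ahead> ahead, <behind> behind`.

Reachable from a49c: {09c3, 55de, 960f, a0b1, a49c}.
Reachable from 40d8: {03b8, 09c3, 40d8, 55de}.
Only in a49c's history (ahead): {960f, a0b1, a49c} — 3.
Only in 40d8's history (behind): {03b8, 40d8} — 2.

3 ahead, 2 behind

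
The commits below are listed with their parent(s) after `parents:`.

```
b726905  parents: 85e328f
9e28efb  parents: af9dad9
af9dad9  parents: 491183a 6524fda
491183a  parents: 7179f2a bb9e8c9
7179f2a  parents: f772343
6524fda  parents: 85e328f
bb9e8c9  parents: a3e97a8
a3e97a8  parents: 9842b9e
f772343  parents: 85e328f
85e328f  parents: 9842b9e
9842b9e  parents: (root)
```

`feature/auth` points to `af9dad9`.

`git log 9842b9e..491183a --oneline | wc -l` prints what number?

6

Reachable from 491183a: {491183a, 7179f2a, 85e328f, 9842b9e, a3e97a8, bb9e8c9, f772343}.
Reachable from 9842b9e: {9842b9e}.
In 491183a's history but not 9842b9e's: {491183a, 7179f2a, 85e328f, a3e97a8, bb9e8c9, f772343} — 6 commits.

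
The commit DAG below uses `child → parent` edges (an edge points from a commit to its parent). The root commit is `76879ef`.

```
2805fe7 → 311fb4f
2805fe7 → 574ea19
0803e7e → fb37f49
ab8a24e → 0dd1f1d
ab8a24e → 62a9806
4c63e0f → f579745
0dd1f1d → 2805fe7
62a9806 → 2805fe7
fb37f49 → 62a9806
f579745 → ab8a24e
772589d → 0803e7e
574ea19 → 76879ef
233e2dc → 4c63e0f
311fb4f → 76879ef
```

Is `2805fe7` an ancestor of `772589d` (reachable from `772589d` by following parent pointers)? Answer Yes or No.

Ancestors of 772589d (commits reachable by following parents): {0803e7e, 2805fe7, 311fb4f, 574ea19, 62a9806, 76879ef, 772589d, fb37f49}.
2805fe7 is in that set, so it is an ancestor of 772589d.

Yes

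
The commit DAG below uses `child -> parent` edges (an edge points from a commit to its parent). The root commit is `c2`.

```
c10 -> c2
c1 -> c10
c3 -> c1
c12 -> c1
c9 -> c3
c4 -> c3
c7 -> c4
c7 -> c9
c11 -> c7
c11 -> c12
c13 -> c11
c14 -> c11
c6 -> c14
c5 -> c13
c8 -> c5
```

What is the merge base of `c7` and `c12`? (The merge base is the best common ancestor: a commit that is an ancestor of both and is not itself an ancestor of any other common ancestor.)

c1

Ancestors of c7: {c1, c10, c2, c3, c4, c7, c9}.
Ancestors of c12: {c1, c10, c12, c2}.
Common ancestors: {c1, c10, c2}.
Among these, c1 is not an ancestor of any other common ancestor — it is the merge base.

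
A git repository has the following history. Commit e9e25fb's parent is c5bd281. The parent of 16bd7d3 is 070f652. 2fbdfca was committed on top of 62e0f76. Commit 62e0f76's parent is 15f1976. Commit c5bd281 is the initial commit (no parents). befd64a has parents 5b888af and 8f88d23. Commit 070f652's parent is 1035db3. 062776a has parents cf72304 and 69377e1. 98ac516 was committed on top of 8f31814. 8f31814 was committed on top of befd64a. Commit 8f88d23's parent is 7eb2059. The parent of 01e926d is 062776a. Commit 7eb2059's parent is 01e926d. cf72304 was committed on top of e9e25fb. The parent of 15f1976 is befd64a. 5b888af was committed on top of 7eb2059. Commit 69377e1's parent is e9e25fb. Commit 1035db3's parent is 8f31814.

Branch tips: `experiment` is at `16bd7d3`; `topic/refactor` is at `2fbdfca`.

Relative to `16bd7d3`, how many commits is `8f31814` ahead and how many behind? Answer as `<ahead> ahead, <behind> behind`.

0 ahead, 3 behind

Reachable from 8f31814: {01e926d, 062776a, 5b888af, 69377e1, 7eb2059, 8f31814, 8f88d23, befd64a, c5bd281, cf72304, e9e25fb}.
Reachable from 16bd7d3: {01e926d, 062776a, 070f652, 1035db3, 16bd7d3, 5b888af, 69377e1, 7eb2059, 8f31814, 8f88d23, befd64a, c5bd281, cf72304, e9e25fb}.
Only in 8f31814's history (ahead): {} — 0.
Only in 16bd7d3's history (behind): {070f652, 1035db3, 16bd7d3} — 3.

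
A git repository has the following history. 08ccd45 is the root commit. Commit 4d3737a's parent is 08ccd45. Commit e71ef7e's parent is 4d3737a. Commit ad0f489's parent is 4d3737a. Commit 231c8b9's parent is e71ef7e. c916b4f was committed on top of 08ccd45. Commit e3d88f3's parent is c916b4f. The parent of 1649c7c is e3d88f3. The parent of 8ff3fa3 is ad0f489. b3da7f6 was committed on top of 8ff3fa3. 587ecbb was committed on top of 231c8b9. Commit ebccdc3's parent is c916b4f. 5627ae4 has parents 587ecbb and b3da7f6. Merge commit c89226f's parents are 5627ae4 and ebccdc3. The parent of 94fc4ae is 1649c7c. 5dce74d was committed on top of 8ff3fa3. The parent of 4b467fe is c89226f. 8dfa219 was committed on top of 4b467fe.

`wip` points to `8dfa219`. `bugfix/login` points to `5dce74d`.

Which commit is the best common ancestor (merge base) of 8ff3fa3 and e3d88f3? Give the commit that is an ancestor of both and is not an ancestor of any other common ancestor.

Ancestors of 8ff3fa3: {08ccd45, 4d3737a, 8ff3fa3, ad0f489}.
Ancestors of e3d88f3: {08ccd45, c916b4f, e3d88f3}.
Common ancestors: {08ccd45}.
The only common ancestor is 08ccd45, so it is the merge base.

08ccd45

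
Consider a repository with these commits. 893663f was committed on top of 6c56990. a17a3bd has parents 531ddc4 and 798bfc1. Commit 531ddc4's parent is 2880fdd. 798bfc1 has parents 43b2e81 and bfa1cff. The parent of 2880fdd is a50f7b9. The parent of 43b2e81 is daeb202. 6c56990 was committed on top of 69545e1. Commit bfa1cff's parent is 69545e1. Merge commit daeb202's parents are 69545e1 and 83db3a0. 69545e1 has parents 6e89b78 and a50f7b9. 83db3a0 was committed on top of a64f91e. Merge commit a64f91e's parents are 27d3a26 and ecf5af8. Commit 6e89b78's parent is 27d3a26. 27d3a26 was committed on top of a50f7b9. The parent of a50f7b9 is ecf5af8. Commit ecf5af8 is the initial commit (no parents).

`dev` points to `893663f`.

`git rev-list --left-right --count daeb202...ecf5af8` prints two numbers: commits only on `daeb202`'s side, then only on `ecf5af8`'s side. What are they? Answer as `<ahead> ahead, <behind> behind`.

7 ahead, 0 behind

Reachable from daeb202: {27d3a26, 69545e1, 6e89b78, 83db3a0, a50f7b9, a64f91e, daeb202, ecf5af8}.
Reachable from ecf5af8: {ecf5af8}.
Only in daeb202's history (ahead): {27d3a26, 69545e1, 6e89b78, 83db3a0, a50f7b9, a64f91e, daeb202} — 7.
Only in ecf5af8's history (behind): {} — 0.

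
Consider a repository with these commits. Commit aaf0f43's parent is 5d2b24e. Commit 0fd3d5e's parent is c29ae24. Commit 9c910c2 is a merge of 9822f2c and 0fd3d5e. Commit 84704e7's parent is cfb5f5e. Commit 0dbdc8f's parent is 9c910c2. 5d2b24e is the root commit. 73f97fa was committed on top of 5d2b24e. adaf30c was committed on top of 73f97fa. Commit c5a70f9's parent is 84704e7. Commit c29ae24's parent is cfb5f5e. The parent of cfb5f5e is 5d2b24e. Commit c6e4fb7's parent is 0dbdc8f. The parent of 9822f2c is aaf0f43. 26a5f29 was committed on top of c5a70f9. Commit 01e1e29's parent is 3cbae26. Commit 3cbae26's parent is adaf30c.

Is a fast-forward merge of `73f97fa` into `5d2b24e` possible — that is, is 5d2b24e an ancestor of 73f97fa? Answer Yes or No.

Yes

A fast-forward from 5d2b24e to 73f97fa is possible iff 5d2b24e is an ancestor of 73f97fa.
Ancestors of 73f97fa: {5d2b24e, 73f97fa}.
5d2b24e is among them, so fast-forward is possible.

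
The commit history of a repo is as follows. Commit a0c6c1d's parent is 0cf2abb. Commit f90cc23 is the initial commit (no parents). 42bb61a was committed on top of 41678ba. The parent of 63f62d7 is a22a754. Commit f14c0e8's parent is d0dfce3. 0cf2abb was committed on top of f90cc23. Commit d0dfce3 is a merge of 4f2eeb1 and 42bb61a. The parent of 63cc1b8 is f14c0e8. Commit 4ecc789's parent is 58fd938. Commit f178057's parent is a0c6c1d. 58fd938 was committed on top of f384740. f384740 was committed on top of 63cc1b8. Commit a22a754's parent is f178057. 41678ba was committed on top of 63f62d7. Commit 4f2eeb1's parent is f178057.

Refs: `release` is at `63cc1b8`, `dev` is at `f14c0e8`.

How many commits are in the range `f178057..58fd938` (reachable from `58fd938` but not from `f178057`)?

Reachable from 58fd938: {0cf2abb, 41678ba, 42bb61a, 4f2eeb1, 58fd938, 63cc1b8, 63f62d7, a0c6c1d, a22a754, d0dfce3, f14c0e8, f178057, f384740, f90cc23}.
Reachable from f178057: {0cf2abb, a0c6c1d, f178057, f90cc23}.
In 58fd938's history but not f178057's: {41678ba, 42bb61a, 4f2eeb1, 58fd938, 63cc1b8, 63f62d7, a22a754, d0dfce3, f14c0e8, f384740} — 10 commits.

10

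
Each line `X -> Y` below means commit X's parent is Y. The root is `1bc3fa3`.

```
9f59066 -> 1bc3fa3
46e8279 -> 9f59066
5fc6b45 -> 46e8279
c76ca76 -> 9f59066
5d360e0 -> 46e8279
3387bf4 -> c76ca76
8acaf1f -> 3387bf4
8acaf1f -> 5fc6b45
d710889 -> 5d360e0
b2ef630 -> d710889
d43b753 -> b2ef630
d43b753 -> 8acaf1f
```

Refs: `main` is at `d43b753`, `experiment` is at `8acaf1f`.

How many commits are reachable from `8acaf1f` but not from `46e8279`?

4

Reachable from 8acaf1f: {1bc3fa3, 3387bf4, 46e8279, 5fc6b45, 8acaf1f, 9f59066, c76ca76}.
Reachable from 46e8279: {1bc3fa3, 46e8279, 9f59066}.
In 8acaf1f's history but not 46e8279's: {3387bf4, 5fc6b45, 8acaf1f, c76ca76} — 4 commits.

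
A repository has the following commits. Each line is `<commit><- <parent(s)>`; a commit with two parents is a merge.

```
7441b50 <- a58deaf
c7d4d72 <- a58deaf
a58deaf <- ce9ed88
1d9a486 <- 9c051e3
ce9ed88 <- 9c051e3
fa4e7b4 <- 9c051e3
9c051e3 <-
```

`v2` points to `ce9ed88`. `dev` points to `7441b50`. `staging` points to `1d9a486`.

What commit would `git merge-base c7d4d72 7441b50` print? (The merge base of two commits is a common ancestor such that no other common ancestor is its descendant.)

a58deaf

Ancestors of c7d4d72: {9c051e3, a58deaf, c7d4d72, ce9ed88}.
Ancestors of 7441b50: {7441b50, 9c051e3, a58deaf, ce9ed88}.
Common ancestors: {9c051e3, a58deaf, ce9ed88}.
Among these, a58deaf is not an ancestor of any other common ancestor — it is the merge base.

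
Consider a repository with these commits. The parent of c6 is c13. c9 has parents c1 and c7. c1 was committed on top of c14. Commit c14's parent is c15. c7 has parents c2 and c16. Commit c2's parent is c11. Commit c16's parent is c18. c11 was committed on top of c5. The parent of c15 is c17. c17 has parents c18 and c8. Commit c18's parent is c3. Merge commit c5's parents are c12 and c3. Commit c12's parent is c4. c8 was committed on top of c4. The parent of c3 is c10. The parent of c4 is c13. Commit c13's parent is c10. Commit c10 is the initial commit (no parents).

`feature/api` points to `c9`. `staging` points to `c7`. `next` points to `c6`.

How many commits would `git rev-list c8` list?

Walking parent pointers from c8: reachable set = {c10, c13, c4, c8}.
That is 4 commits.

4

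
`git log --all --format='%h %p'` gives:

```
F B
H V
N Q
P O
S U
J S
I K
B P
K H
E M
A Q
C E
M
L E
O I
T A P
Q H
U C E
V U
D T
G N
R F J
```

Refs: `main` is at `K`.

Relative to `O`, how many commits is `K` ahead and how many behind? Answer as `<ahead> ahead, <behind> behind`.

Reachable from K: {C, E, H, K, M, U, V}.
Reachable from O: {C, E, H, I, K, M, O, U, V}.
Only in K's history (ahead): {} — 0.
Only in O's history (behind): {I, O} — 2.

0 ahead, 2 behind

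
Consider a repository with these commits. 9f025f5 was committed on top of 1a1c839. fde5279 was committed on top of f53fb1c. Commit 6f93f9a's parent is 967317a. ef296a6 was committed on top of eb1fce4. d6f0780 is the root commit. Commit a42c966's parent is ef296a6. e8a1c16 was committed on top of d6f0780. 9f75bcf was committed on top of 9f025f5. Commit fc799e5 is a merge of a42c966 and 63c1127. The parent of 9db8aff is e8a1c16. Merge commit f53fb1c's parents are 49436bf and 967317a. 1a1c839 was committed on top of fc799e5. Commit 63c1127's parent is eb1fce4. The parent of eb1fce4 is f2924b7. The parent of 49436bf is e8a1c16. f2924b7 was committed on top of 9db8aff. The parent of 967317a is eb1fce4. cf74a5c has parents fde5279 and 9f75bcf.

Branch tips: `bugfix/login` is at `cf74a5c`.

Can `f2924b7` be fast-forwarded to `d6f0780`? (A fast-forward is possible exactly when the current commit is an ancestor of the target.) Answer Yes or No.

A fast-forward from f2924b7 to d6f0780 is possible iff f2924b7 is an ancestor of d6f0780.
Ancestors of d6f0780: {d6f0780}.
f2924b7 is not among them, so fast-forward is not possible.

No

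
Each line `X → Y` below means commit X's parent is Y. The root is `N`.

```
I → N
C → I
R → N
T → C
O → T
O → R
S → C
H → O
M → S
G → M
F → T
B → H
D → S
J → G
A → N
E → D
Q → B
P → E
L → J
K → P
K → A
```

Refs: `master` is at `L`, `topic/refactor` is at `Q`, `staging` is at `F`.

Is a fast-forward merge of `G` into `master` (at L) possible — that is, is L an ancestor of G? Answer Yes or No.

No

A fast-forward from L to G is possible iff L is an ancestor of G.
Ancestors of G: {C, G, I, M, N, S}.
L is not among them, so fast-forward is not possible.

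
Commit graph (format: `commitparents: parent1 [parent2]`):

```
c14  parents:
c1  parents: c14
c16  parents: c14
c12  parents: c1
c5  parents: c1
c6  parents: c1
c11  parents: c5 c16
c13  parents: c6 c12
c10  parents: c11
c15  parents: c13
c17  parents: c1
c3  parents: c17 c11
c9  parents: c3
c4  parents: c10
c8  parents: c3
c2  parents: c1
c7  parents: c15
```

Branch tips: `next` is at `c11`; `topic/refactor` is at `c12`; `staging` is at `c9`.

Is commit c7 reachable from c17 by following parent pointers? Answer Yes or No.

No

Ancestors of c17: {c1, c14, c17}.
c7 is not in that set, so it is not an ancestor of c17.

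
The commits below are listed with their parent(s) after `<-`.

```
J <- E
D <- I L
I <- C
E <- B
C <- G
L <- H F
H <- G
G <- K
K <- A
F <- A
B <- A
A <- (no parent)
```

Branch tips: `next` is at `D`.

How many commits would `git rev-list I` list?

Walking parent pointers from I: reachable set = {A, C, G, I, K}.
That is 5 commits.

5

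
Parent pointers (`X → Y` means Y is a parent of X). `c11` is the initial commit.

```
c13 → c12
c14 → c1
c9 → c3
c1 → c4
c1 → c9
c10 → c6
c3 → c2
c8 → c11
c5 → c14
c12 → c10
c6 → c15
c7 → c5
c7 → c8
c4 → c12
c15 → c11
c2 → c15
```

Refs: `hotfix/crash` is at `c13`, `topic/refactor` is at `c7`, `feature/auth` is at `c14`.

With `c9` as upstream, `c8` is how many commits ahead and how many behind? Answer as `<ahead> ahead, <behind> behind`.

Reachable from c8: {c11, c8}.
Reachable from c9: {c11, c15, c2, c3, c9}.
Only in c8's history (ahead): {c8} — 1.
Only in c9's history (behind): {c15, c2, c3, c9} — 4.

1 ahead, 4 behind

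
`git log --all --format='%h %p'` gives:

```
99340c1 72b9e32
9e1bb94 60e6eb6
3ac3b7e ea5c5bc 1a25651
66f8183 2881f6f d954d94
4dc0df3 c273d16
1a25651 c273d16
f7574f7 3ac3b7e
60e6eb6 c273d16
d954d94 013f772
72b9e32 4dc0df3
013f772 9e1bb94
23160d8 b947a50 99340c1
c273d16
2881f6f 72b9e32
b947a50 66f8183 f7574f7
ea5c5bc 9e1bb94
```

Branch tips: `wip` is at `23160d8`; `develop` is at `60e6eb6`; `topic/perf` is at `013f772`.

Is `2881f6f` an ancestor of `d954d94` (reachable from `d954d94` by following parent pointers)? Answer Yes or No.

No

Ancestors of d954d94: {013f772, 60e6eb6, 9e1bb94, c273d16, d954d94}.
2881f6f is not in that set, so it is not an ancestor of d954d94.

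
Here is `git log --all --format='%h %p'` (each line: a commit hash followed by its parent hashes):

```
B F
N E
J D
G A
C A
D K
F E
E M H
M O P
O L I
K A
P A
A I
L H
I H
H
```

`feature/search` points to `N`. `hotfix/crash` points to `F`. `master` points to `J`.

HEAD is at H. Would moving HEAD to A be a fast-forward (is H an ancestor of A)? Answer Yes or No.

Yes

A fast-forward from H to A is possible iff H is an ancestor of A.
Ancestors of A: {A, H, I}.
H is among them, so fast-forward is possible.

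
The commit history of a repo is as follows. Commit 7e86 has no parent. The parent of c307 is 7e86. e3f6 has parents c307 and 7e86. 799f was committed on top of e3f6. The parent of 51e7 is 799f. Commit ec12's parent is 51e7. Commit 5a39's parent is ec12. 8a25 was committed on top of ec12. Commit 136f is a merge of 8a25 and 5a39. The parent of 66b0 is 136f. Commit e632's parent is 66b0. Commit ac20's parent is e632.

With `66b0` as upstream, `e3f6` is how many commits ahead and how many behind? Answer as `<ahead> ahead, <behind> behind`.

Reachable from e3f6: {7e86, c307, e3f6}.
Reachable from 66b0: {136f, 51e7, 5a39, 66b0, 799f, 7e86, 8a25, c307, e3f6, ec12}.
Only in e3f6's history (ahead): {} — 0.
Only in 66b0's history (behind): {136f, 51e7, 5a39, 66b0, 799f, 8a25, ec12} — 7.

0 ahead, 7 behind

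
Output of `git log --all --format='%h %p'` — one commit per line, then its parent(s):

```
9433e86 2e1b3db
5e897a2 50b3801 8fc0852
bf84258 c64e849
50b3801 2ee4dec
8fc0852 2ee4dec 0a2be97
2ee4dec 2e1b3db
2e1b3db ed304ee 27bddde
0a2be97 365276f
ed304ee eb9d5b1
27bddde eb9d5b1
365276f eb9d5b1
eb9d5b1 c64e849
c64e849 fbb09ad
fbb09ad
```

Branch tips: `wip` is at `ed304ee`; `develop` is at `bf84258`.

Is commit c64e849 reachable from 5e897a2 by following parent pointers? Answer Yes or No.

Ancestors of 5e897a2 (commits reachable by following parents): {0a2be97, 27bddde, 2e1b3db, 2ee4dec, 365276f, 50b3801, 5e897a2, 8fc0852, c64e849, eb9d5b1, ed304ee, fbb09ad}.
c64e849 is in that set, so it is an ancestor of 5e897a2.

Yes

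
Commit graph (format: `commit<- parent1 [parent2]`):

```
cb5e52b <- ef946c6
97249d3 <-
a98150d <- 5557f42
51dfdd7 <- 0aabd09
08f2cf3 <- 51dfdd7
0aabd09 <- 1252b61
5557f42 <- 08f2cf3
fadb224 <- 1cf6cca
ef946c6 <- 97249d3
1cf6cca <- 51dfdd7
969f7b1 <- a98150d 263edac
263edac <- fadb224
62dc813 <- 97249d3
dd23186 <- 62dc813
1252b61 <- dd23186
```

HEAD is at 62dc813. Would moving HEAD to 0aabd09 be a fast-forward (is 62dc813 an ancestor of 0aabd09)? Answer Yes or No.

Yes

A fast-forward from 62dc813 to 0aabd09 is possible iff 62dc813 is an ancestor of 0aabd09.
Ancestors of 0aabd09: {0aabd09, 1252b61, 62dc813, 97249d3, dd23186}.
62dc813 is among them, so fast-forward is possible.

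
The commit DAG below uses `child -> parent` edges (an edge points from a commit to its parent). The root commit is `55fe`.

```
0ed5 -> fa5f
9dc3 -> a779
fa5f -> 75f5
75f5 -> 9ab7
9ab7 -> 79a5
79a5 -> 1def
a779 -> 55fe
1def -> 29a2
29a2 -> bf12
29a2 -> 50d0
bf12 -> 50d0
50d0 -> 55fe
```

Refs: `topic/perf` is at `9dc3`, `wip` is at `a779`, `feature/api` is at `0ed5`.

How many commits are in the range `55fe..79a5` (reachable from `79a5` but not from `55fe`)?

5

Reachable from 79a5: {1def, 29a2, 50d0, 55fe, 79a5, bf12}.
Reachable from 55fe: {55fe}.
In 79a5's history but not 55fe's: {1def, 29a2, 50d0, 79a5, bf12} — 5 commits.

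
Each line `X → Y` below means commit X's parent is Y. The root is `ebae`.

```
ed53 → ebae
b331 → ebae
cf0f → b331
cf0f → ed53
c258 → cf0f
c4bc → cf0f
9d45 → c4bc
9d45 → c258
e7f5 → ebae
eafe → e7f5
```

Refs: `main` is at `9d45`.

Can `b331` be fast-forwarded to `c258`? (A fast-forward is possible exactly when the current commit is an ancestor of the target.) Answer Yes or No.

A fast-forward from b331 to c258 is possible iff b331 is an ancestor of c258.
Ancestors of c258: {b331, c258, cf0f, ebae, ed53}.
b331 is among them, so fast-forward is possible.

Yes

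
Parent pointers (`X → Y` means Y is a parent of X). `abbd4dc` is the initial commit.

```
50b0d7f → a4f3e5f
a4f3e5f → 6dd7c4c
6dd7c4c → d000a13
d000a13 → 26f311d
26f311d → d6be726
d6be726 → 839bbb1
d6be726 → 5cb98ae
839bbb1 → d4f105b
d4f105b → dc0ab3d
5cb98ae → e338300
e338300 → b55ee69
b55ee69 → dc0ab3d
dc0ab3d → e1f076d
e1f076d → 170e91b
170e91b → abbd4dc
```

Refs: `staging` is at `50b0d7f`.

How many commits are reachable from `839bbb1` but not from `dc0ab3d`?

Reachable from 839bbb1: {170e91b, 839bbb1, abbd4dc, d4f105b, dc0ab3d, e1f076d}.
Reachable from dc0ab3d: {170e91b, abbd4dc, dc0ab3d, e1f076d}.
In 839bbb1's history but not dc0ab3d's: {839bbb1, d4f105b} — 2 commits.

2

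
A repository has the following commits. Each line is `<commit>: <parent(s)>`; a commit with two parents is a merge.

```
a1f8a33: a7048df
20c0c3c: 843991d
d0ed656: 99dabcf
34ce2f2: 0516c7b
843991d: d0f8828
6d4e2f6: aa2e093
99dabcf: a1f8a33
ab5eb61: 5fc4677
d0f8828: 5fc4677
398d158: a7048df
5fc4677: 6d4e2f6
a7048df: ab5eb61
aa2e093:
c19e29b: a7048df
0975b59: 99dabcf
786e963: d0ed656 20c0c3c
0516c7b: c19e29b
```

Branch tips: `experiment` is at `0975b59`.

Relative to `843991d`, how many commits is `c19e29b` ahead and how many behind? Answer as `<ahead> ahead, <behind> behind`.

3 ahead, 2 behind

Reachable from c19e29b: {5fc4677, 6d4e2f6, a7048df, aa2e093, ab5eb61, c19e29b}.
Reachable from 843991d: {5fc4677, 6d4e2f6, 843991d, aa2e093, d0f8828}.
Only in c19e29b's history (ahead): {a7048df, ab5eb61, c19e29b} — 3.
Only in 843991d's history (behind): {843991d, d0f8828} — 2.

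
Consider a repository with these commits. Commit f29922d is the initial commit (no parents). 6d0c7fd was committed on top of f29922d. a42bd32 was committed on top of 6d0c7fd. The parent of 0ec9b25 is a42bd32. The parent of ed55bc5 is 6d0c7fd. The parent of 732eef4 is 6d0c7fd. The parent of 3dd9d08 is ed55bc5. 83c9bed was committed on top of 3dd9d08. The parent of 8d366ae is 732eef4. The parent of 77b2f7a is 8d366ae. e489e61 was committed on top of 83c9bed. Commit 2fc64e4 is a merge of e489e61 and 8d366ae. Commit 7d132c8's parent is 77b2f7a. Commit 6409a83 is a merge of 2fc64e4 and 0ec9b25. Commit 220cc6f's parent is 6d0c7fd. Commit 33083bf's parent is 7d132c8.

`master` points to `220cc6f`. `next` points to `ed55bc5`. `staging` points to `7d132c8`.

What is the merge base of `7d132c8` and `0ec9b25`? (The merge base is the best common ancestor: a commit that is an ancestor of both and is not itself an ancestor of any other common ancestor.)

Ancestors of 7d132c8: {6d0c7fd, 732eef4, 77b2f7a, 7d132c8, 8d366ae, f29922d}.
Ancestors of 0ec9b25: {0ec9b25, 6d0c7fd, a42bd32, f29922d}.
Common ancestors: {6d0c7fd, f29922d}.
Among these, 6d0c7fd is not an ancestor of any other common ancestor — it is the merge base.

6d0c7fd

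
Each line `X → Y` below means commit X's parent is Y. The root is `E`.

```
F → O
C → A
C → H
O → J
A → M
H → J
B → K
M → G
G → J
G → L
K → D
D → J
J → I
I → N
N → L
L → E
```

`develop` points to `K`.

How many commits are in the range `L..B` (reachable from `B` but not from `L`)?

Reachable from B: {B, D, E, I, J, K, L, N}.
Reachable from L: {E, L}.
In B's history but not L's: {B, D, I, J, K, N} — 6 commits.

6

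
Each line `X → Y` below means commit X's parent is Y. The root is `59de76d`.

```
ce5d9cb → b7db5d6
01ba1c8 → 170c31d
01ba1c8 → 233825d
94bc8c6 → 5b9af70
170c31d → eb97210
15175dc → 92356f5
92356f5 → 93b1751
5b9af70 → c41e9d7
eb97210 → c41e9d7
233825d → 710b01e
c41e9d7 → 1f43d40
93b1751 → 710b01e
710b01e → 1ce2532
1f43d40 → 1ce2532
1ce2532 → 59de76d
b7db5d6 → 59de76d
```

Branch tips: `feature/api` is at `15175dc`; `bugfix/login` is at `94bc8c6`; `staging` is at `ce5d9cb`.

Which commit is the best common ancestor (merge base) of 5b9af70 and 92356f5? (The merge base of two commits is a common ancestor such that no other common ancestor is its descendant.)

1ce2532

Ancestors of 5b9af70: {1ce2532, 1f43d40, 59de76d, 5b9af70, c41e9d7}.
Ancestors of 92356f5: {1ce2532, 59de76d, 710b01e, 92356f5, 93b1751}.
Common ancestors: {1ce2532, 59de76d}.
Among these, 1ce2532 is not an ancestor of any other common ancestor — it is the merge base.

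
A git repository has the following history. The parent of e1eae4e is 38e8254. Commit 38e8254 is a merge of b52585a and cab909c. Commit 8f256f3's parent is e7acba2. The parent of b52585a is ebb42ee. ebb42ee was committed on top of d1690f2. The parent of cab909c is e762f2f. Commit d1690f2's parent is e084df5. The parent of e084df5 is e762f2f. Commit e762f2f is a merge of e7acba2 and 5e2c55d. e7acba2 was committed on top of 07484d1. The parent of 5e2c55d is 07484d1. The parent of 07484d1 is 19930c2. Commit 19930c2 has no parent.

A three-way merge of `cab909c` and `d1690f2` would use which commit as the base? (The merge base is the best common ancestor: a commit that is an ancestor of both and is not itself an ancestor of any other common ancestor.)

e762f2f

Ancestors of cab909c: {07484d1, 19930c2, 5e2c55d, cab909c, e762f2f, e7acba2}.
Ancestors of d1690f2: {07484d1, 19930c2, 5e2c55d, d1690f2, e084df5, e762f2f, e7acba2}.
Common ancestors: {07484d1, 19930c2, 5e2c55d, e762f2f, e7acba2}.
Among these, e762f2f is not an ancestor of any other common ancestor — it is the merge base.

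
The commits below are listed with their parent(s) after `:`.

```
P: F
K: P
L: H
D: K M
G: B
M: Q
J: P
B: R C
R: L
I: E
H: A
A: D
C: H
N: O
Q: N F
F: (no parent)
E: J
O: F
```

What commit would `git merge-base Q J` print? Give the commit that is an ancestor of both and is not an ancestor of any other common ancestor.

F

Ancestors of Q: {F, N, O, Q}.
Ancestors of J: {F, J, P}.
Common ancestors: {F}.
The only common ancestor is F, so it is the merge base.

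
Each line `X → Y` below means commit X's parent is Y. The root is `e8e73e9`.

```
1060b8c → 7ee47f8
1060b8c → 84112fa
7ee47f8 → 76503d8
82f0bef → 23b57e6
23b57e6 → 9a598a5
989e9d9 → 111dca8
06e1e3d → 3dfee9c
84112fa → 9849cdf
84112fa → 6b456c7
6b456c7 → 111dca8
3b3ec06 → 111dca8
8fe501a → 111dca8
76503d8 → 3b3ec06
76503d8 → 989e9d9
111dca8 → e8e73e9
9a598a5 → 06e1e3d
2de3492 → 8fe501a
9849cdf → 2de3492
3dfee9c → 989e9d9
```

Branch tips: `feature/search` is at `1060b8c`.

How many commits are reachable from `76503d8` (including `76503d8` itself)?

Walking parent pointers from 76503d8: reachable set = {111dca8, 3b3ec06, 76503d8, 989e9d9, e8e73e9}.
That is 5 commits.

5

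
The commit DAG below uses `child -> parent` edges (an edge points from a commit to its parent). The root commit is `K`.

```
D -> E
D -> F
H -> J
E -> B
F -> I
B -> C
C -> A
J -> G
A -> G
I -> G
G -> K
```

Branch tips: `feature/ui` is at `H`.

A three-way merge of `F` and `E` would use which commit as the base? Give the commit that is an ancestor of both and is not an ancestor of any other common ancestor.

Ancestors of F: {F, G, I, K}.
Ancestors of E: {A, B, C, E, G, K}.
Common ancestors: {G, K}.
Among these, G is not an ancestor of any other common ancestor — it is the merge base.

G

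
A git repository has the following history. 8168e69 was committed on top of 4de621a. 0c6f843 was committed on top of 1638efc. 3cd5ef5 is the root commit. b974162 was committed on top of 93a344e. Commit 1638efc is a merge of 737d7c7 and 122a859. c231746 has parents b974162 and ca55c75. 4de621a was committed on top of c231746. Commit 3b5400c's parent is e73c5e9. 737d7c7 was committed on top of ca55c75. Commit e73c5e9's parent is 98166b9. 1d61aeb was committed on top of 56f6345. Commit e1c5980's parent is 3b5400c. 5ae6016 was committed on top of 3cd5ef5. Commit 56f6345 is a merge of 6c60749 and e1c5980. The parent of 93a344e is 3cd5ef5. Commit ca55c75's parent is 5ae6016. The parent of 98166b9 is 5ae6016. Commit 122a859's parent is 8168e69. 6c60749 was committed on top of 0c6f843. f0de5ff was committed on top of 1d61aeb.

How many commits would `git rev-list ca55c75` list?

3

Walking parent pointers from ca55c75: reachable set = {3cd5ef5, 5ae6016, ca55c75}.
That is 3 commits.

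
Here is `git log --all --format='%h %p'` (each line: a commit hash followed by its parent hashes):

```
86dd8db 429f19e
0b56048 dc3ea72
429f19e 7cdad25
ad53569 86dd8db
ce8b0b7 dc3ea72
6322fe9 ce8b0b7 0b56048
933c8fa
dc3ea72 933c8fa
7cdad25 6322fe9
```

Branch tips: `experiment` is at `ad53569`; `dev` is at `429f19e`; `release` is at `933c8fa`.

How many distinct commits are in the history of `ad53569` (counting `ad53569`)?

9

Walking parent pointers from ad53569: reachable set = {0b56048, 429f19e, 6322fe9, 7cdad25, 86dd8db, 933c8fa, ad53569, ce8b0b7, dc3ea72}.
That is 9 commits.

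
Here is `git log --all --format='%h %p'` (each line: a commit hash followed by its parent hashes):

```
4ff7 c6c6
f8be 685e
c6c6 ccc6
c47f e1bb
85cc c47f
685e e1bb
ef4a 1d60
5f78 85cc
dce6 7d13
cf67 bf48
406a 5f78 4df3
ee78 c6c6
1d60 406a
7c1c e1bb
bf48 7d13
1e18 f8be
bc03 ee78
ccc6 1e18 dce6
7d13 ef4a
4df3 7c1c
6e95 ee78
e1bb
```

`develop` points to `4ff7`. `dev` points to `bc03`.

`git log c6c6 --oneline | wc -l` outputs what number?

16

Walking parent pointers from c6c6: reachable set = {1d60, 1e18, 406a, 4df3, 5f78, 685e, 7c1c, 7d13, 85cc, c47f, c6c6, ccc6, dce6, e1bb, ef4a, f8be}.
That is 16 commits.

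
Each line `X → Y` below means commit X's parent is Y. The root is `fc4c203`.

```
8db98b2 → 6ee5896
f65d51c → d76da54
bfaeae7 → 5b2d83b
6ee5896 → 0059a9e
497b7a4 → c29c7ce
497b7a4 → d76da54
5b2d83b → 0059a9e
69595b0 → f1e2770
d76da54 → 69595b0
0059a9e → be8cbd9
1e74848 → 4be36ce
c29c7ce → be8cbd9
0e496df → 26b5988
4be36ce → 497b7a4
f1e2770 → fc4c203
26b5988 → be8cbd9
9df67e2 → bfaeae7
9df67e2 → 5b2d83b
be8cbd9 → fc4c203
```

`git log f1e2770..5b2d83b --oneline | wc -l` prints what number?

3

Reachable from 5b2d83b: {0059a9e, 5b2d83b, be8cbd9, fc4c203}.
Reachable from f1e2770: {f1e2770, fc4c203}.
In 5b2d83b's history but not f1e2770's: {0059a9e, 5b2d83b, be8cbd9} — 3 commits.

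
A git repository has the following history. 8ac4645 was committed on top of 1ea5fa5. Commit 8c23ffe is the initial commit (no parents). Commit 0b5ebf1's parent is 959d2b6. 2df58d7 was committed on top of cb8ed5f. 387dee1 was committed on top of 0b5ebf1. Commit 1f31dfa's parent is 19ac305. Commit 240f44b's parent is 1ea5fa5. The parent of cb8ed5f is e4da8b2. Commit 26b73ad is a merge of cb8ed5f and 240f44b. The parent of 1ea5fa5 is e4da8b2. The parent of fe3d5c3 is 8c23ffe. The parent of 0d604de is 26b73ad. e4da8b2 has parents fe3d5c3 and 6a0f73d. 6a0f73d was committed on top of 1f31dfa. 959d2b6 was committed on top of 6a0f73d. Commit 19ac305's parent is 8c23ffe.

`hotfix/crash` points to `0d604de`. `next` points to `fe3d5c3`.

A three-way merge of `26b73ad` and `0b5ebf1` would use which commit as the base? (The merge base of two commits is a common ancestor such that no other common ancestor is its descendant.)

Ancestors of 26b73ad: {19ac305, 1ea5fa5, 1f31dfa, 240f44b, 26b73ad, 6a0f73d, 8c23ffe, cb8ed5f, e4da8b2, fe3d5c3}.
Ancestors of 0b5ebf1: {0b5ebf1, 19ac305, 1f31dfa, 6a0f73d, 8c23ffe, 959d2b6}.
Common ancestors: {19ac305, 1f31dfa, 6a0f73d, 8c23ffe}.
Among these, 6a0f73d is not an ancestor of any other common ancestor — it is the merge base.

6a0f73d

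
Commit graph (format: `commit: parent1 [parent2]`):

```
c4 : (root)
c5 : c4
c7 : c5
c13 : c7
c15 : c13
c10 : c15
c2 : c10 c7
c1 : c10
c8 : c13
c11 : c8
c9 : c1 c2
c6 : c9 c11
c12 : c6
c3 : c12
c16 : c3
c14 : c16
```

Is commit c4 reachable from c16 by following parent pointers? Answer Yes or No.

Ancestors of c16 (commits reachable by following parents): {c1, c10, c11, c12, c13, c15, c16, c2, c3, c4, c5, c6, c7, c8, c9}.
c4 is in that set, so it is an ancestor of c16.

Yes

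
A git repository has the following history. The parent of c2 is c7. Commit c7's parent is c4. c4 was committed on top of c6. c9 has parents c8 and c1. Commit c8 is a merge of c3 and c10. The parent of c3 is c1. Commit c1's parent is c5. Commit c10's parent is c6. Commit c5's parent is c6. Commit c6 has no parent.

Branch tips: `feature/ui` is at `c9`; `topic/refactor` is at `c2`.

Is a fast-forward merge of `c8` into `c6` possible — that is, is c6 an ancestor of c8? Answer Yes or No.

Yes

A fast-forward from c6 to c8 is possible iff c6 is an ancestor of c8.
Ancestors of c8: {c1, c10, c3, c5, c6, c8}.
c6 is among them, so fast-forward is possible.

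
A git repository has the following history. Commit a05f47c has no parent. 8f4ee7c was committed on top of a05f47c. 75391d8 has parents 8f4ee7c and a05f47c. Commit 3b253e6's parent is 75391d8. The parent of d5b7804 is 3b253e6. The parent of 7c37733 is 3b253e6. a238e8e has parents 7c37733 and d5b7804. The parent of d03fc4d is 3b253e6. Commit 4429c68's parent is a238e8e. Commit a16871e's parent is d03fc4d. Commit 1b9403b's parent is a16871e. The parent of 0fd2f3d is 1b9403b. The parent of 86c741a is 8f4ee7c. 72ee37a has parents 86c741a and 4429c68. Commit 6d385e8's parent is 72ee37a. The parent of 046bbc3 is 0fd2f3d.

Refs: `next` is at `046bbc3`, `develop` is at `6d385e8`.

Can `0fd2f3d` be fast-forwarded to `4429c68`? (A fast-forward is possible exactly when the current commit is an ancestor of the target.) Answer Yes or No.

A fast-forward from 0fd2f3d to 4429c68 is possible iff 0fd2f3d is an ancestor of 4429c68.
Ancestors of 4429c68: {3b253e6, 4429c68, 75391d8, 7c37733, 8f4ee7c, a05f47c, a238e8e, d5b7804}.
0fd2f3d is not among them, so fast-forward is not possible.

No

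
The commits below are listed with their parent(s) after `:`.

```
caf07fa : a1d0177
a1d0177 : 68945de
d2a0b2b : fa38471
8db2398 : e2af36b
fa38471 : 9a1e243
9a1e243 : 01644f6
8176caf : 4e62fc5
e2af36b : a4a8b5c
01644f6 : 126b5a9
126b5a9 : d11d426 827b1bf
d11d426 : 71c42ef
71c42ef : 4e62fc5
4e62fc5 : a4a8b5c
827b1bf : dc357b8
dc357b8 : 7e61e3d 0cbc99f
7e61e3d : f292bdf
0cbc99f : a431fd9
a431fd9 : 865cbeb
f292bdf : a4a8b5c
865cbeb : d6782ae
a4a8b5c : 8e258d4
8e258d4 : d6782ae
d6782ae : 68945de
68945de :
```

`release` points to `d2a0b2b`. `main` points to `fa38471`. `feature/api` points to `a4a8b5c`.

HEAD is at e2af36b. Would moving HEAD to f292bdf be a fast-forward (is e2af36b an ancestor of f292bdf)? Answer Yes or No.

A fast-forward from e2af36b to f292bdf is possible iff e2af36b is an ancestor of f292bdf.
Ancestors of f292bdf: {68945de, 8e258d4, a4a8b5c, d6782ae, f292bdf}.
e2af36b is not among them, so fast-forward is not possible.

No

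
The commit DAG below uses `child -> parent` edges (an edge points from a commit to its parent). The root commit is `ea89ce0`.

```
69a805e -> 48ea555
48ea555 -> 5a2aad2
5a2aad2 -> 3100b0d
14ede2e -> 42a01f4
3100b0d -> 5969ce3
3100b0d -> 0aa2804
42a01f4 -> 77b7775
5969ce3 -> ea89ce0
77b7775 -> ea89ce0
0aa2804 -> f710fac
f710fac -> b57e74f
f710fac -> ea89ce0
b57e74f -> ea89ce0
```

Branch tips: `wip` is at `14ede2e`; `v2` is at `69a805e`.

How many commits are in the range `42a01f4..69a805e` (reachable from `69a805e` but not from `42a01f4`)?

Reachable from 69a805e: {0aa2804, 3100b0d, 48ea555, 5969ce3, 5a2aad2, 69a805e, b57e74f, ea89ce0, f710fac}.
Reachable from 42a01f4: {42a01f4, 77b7775, ea89ce0}.
In 69a805e's history but not 42a01f4's: {0aa2804, 3100b0d, 48ea555, 5969ce3, 5a2aad2, 69a805e, b57e74f, f710fac} — 8 commits.

8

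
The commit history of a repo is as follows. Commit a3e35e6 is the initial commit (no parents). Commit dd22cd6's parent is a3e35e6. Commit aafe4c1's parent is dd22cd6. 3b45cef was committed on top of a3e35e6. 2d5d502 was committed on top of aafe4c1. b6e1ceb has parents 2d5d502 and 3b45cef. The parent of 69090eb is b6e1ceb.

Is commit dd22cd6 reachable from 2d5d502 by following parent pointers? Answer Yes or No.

Ancestors of 2d5d502 (commits reachable by following parents): {2d5d502, a3e35e6, aafe4c1, dd22cd6}.
dd22cd6 is in that set, so it is an ancestor of 2d5d502.

Yes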